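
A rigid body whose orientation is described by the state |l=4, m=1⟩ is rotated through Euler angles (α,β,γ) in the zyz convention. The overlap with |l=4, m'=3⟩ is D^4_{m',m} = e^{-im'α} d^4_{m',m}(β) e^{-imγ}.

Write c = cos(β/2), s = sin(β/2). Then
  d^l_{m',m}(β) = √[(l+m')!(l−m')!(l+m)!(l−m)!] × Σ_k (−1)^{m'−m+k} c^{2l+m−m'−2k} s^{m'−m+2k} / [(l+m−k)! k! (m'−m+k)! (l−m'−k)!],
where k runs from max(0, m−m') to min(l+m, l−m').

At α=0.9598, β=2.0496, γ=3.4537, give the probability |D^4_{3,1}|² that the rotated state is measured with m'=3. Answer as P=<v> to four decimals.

D^4_{3,1}(0.9598,2.0496,3.4537) = e^{-i·3·0.9598}·d^4_{3,1}(2.0496)·e^{-i·1·3.4537}. Compute d first:
With c≡cos(β/2)=0.519270 and s≡sin(β/2)=0.854610, N=[5040·1·120·6]^{1/2}=1904.940944
Admissible k: 0..1 (factorial args all ≥0)
  k=0: (−1)^2·1904.9409/(240)·0.5193^6·0.8546^2 = +0.113649
  k=1: (−1)^3·1904.9409/(144)·0.5193^4·0.8546^4 = -0.513055
d^4_{3,1}(2.0496) = +0.113649 -0.513055 = -0.399406
|D^4_{3,1}|² = |d^4_{3,1}(β)|² = (-0.399406)² = 0.159525 (the z-rotation phases have unit modulus)

P=0.1595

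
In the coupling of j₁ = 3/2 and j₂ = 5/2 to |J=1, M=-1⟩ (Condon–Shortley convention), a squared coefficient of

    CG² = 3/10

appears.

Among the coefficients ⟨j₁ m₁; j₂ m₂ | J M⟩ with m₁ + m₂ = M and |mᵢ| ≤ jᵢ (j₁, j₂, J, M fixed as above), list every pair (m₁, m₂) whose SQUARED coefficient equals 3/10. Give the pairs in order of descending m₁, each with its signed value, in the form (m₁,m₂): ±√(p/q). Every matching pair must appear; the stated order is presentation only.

(1/2,-3/2): −√(3/10)

Admissible pairs with m₁+m₂ = M = -1: (-3/2,1/2), (-1/2,-1/2), (1/2,-3/2), (3/2,-5/2)
  (m₁,m₂)=(3/2,-5/2): CG² = 1/2, CG = +√(1/2)
  (m₁,m₂)=(1/2,-3/2): CG² = 3/10, CG = −√(3/10)   ← matches the target
  (m₁,m₂)=(-1/2,-1/2): CG² = 3/20, CG = +√(3/20)
  (m₁,m₂)=(-3/2,1/2): CG² = 1/20, CG = −√(1/20)
Pairs with CG² = 3/10: (1/2,-3/2): −√(3/10)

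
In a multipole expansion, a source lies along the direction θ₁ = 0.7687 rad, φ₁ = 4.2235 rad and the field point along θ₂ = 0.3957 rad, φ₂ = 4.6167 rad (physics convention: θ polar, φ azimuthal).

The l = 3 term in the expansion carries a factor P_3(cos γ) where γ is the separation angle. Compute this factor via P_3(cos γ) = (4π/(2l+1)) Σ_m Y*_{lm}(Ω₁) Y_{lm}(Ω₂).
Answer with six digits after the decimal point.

Term-by-term m-sum for l=3 (normalisation 4π/7 = 1.795196):
  term(m=-3) = 0.00128 - 0.00310j   from Y*(Ω₁)=0.13943 + 0.01457j, Y(Ω₂)=0.00677 - 0.02292j
  term(m=-2) = 0.03514 - 0.03521j   from Y*(Ω₁)=-0.19842 + 0.29442j, Y(Ω₂)=-0.13755 - 0.02665j
  term(m=-1) = 0.13333 - 0.05531j   from Y*(Ω₁)=-0.16708 - 0.31409j, Y(Ω₂)=-0.03877 + 0.40389j
  term(m=+0) = -0.04837 + 0.00000j   from Y*(Ω₁)=-0.11173 + 0.00000j, Y(Ω₂)=0.43288 + 0.00000j
  term(m=+1) = 0.13333 + 0.05531j   from Y*(Ω₁)=0.16708 - 0.31409j, Y(Ω₂)=0.03877 + 0.40389j
  term(m=+2) = 0.03514 + 0.03521j   from Y*(Ω₁)=-0.19842 - 0.29442j, Y(Ω₂)=-0.13755 + 0.02665j
  term(m=+3) = 0.00128 + 0.00310j   from Y*(Ω₁)=-0.13943 + 0.01457j, Y(Ω₂)=-0.00677 - 0.02292j
Total Σ_m = 0.29114 + 0.00000j. Multiply by 1.795196: 0.52265 + 0.00000j. P_3(cos γ) = 0.522649

0.522649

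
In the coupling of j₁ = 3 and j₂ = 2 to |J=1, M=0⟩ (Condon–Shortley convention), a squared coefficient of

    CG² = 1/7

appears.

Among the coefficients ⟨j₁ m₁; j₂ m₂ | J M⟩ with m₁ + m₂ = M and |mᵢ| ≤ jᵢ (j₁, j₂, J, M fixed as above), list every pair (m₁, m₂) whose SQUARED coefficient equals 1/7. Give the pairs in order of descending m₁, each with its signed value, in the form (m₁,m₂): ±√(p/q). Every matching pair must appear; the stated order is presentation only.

Admissible pairs with m₁+m₂ = M = 0: (-2,2), (-1,1), (0,0), (1,-1), (2,-2)
  (m₁,m₂)=(2,-2): CG² = 1/7, CG = +√(1/7)   ← matches the target
  (m₁,m₂)=(1,-1): CG² = 8/35, CG = −√(8/35)
  (m₁,m₂)=(0,0): CG² = 9/35, CG = +√(9/35)
  (m₁,m₂)=(-1,1): CG² = 8/35, CG = −√(8/35)
  (m₁,m₂)=(-2,2): CG² = 1/7, CG = +√(1/7)   ← matches the target
Pairs with CG² = 1/7: (2,-2): +√(1/7); (-2,2): +√(1/7)

(2,-2): +√(1/7); (-2,2): +√(1/7)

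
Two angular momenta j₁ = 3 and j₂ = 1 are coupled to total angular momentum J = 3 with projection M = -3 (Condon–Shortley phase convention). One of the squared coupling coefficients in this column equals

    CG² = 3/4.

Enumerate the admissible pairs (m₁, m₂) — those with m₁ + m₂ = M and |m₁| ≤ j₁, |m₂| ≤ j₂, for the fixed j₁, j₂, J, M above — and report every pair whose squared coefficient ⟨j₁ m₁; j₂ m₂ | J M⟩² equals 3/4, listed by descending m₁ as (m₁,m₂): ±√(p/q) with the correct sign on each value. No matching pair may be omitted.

Admissible pairs with m₁+m₂ = M = -3: (-3,0), (-2,-1)
  (m₁,m₂)=(-2,-1): CG² = 1/4, CG = +√(1/4)
  (m₁,m₂)=(-3,0): CG² = 3/4, CG = −√(3/4)   ← matches the target
Pairs with CG² = 3/4: (-3,0): −√(3/4)

(-3,0): −√(3/4)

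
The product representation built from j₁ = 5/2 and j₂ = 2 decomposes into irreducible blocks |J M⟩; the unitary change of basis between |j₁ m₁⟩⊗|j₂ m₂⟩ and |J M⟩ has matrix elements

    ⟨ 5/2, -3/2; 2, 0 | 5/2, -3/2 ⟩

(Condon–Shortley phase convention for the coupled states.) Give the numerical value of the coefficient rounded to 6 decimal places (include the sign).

-0.119523

j₁+j₂−J=2  J+j₁−j₂=3  J−j₁+j₂=2  j₁+j₂+J+1=8
(j₁±m₁, j₂±m₂, J±M) = (1,4,2,2,1,4)
P² = 288/35
sum k=1..2:
  [1] −1/6 = -1/6
  [2] +1/8 = 1/8
S = -1/24
C² = P²·S² = 1/70 ; C = -0.119523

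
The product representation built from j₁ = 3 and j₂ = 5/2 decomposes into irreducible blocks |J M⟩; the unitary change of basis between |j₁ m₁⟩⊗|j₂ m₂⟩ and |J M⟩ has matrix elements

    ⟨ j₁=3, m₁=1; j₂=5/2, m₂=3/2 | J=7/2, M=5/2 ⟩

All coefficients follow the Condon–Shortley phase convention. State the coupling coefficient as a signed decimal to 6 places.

-0.398410  (= −√(10/63))

triangle: 2!·4!·3!/10! = 288/3628800
(j±m)!: 4!·2!·4!·1!·6!·1! = 829440
prefactor² = (2J+1)·Δ·N² = 18432/35
  k=1: −1/(1!·1!·1!·3!·3!·0!) = -1/36
  k=2: +1/(2!·0!·0!·2!·4!·1!) = 1/96
Σ = -5/288  ⇒  CG² = 18432/35·(-5/288)² = 10/63
CG = −√(10/63) = -0.398410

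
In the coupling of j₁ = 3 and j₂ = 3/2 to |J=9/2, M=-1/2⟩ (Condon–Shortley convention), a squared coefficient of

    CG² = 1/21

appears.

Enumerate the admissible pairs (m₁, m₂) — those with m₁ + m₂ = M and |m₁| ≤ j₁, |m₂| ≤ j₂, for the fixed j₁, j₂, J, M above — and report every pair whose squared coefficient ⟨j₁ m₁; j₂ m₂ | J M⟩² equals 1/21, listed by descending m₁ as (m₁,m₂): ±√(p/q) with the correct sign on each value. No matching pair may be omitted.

(-2,3/2): +√(1/21)

Admissible pairs with m₁+m₂ = M = -1/2: (-2,3/2), (-1,1/2), (0,-1/2), (1,-3/2)
  (m₁,m₂)=(1,-3/2): CG² = 5/42, CG = +√(5/42)
  (m₁,m₂)=(0,-1/2): CG² = 10/21, CG = +√(10/21)
  (m₁,m₂)=(-1,1/2): CG² = 5/14, CG = +√(5/14)
  (m₁,m₂)=(-2,3/2): CG² = 1/21, CG = +√(1/21)   ← matches the target
Pairs with CG² = 1/21: (-2,3/2): +√(1/21)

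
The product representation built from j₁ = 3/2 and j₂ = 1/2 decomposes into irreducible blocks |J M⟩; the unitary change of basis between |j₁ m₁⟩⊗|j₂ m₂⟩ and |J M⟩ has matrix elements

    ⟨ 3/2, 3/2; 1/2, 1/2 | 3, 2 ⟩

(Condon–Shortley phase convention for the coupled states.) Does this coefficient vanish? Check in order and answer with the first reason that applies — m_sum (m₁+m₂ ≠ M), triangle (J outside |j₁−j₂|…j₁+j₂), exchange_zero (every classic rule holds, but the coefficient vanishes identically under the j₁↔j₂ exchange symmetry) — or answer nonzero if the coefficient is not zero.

m-sum: m₁+m₂ = 3/2+1/2 = 2, M = 2  ✓
triangle: need |j₁−j₂| ≤ J ≤ j₁+j₂, i.e. J ∈ [1, 2]; J = 3 is outside ✗ ⇒ coefficient is 0

triangle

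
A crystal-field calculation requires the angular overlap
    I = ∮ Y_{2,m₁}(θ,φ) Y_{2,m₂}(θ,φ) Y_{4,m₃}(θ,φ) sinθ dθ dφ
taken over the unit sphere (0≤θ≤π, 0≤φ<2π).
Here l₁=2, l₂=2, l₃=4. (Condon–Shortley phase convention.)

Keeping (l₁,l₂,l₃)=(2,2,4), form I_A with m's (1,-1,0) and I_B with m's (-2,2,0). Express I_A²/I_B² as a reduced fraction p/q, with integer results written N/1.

16/1

l's match ⇒ only the (l;m) 3-j factors differ between A and B.
A: triangle coeff Δ(2,2,4) = 1/630; Σ_t [0,0]: t=0:+1/36 = 1/36; (3j)²=8/315 [(2 2 4; 1 -1 0)], sign=+1
B: triangle coeff Δ(2,2,4) = 1/630; Σ_t [0,0]: t=0:+1/576 = 1/576; (3j)²=1/630 [(2 2 4; -2 2 0)], sign=+1
I_A²/I_B² = (8/315)/(1/630) = 16/1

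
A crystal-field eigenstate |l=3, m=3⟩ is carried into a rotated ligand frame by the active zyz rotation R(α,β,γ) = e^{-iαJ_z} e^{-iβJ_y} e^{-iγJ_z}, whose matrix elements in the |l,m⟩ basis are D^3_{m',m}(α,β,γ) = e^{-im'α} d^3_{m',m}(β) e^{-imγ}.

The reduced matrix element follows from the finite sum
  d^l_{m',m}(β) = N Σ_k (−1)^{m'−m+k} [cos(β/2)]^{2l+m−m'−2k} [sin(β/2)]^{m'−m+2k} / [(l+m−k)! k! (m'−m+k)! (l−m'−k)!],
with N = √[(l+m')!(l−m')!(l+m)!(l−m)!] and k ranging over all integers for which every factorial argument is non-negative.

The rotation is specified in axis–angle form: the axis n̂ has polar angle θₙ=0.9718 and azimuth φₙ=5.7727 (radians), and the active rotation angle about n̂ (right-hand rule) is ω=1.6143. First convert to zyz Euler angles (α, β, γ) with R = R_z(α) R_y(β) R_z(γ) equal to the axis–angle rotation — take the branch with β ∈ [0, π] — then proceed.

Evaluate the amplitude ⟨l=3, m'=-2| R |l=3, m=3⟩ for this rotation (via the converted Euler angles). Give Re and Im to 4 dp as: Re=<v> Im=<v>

Re=-0.0085 Im=0.1483

Axis–angle → zyz. n̂ = (sinθₙcosφₙ, sinθₙsinφₙ, cosθₙ) = (+0.720606, -0.403536, +0.563814), ω = 1.6143.
R = I cosω + sinω [n̂]ₓ + (1−cosω) n̂n̂ᵀ gives
  R = [+0.498366, -0.866717, +0.020802; +0.259843, +0.126434, -0.957338; +0.827111, +0.482510, +0.288221]
β = atan2(√(R₁₃²+R₂₃²), R₃₃) = 1.278428; α = atan2(R₂₃, R₁₃) mod 2π = 4.734115; γ = atan2(R₃₂, −R₃₁) mod 2π = 2.613493
First d^3_{-2,3}(β=1.2784), then the phase factors e^{-i(-2)α} and e^{-i(3)γ}:
Half-angle: c=0.802565, s=0.596565. N=√(1·120·720·1)=293.938769
k: max(0,(3)−(-2))=5 … min(3+(3),3−(-2))=5
  k=5: (−1)^0·293.9388/(120)·0.8026^1·0.5966^5 = +0.148540
d^3_{-2,3}(1.2784) = +0.148540
Phases: e^{-i·(-2)·4.7341}=-0.999056-0.043438i, e^{-i·(3)·2.6135}=+0.013503-0.999909i ⇒ D=-0.008456+0.148299i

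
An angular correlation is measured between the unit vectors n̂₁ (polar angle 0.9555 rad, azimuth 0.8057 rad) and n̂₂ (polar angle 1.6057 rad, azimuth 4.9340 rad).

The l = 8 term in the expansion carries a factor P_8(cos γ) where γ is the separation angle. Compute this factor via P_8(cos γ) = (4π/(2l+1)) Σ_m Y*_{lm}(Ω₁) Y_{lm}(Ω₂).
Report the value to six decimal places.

-0.150599

Expand P_8 via completeness: Σ_{m} conj(Y_{8,m}) at Ω₁ times Y_{8,m} at Ω₂ —
  m=-8: (0.100578, 0.016480) × (-0.102953, -0.502484) = (-0.002074, -0.052235)  (running Σ = (-0.002074, -0.052235))
  m=-7: (0.230563, -0.172845) × (0.071627, 0.001398) = (0.016756, -0.012058)  (running Σ = (0.014683, -0.064293))
  m=-6: (0.054215, -0.442874) × (0.087924, -0.357540) = (-0.153578, -0.058324)  (running Σ = (-0.138896, -0.122617))
  m=-5: (-0.215083, -0.263869) × (0.075482, 0.037655) = (-0.006299, -0.028016)  (running Σ = (-0.145194, -0.150633))
  m=-4: (0.067086, 0.005460) × (0.206604, -0.253226) = (0.015243, -0.015860)  (running Σ = (-0.129952, -0.166493))
  m=-3: (0.274113, -0.242603) × (0.055717, 0.071079) = (0.032517, 0.005966)  (running Σ = (-0.097435, -0.160527))
  m=-2: (0.005152, -0.126810) × (0.279393, -0.132634) = (-0.015380, -0.036113)  (running Σ = (-0.112815, -0.196640))
  m=-1: (0.216475, 0.225448) × (0.020411, 0.090588) = (-0.016005, 0.024212)  (running Σ = (-0.128819, -0.172428))
  m=0: (0.177211, -0.000000) × (0.304187, 0.000000) = (0.053905, 0.000000)  (running Σ = (-0.074914, -0.172428))
  m=1: (-0.216475, 0.225448) × (-0.020411, 0.090588) = (-0.016005, -0.024212)  (running Σ = (-0.090918, -0.196640))
  m=2: (0.005152, 0.126810) × (0.279393, 0.132634) = (-0.015380, 0.036113)  (running Σ = (-0.106298, -0.160527))
  m=3: (-0.274113, -0.242603) × (-0.055717, 0.071079) = (0.032517, -0.005966)  (running Σ = (-0.073782, -0.166493))
  m=4: (0.067086, -0.005460) × (0.206604, 0.253226) = (0.015243, 0.015860)  (running Σ = (-0.058539, -0.150633))
  m=5: (0.215083, -0.263869) × (-0.075482, 0.037655) = (-0.006299, 0.028016)  (running Σ = (-0.064837, -0.122617))
  m=6: (0.054215, 0.442874) × (0.087924, 0.357540) = (-0.153578, 0.058324)  (running Σ = (-0.218416, -0.064293))
  m=7: (-0.230563, -0.172845) × (-0.071627, 0.001398) = (0.016756, 0.012058)  (running Σ = (-0.201659, -0.052235))
  m=8: (0.100578, -0.016480) × (-0.102953, 0.502484) = (-0.002074, 0.052235)  (running Σ = (-0.203733, -0.000000))
Accumulated sum (-0.203733, -0.000000); after 4π/(2l+1) scaling, (-0.150599, -0.000000) ⇒ P_8 = -0.150599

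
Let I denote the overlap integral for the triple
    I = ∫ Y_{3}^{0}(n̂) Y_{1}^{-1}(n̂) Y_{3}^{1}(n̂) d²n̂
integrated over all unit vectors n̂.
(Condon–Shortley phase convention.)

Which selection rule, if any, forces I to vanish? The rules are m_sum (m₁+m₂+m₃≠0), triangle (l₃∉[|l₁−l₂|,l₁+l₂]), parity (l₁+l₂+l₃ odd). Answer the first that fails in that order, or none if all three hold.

parity

azimuthal sum: 0 − 1 + 1 = 0  ✓
2 ≤ 3 ≤ 4 (triangle on l)  ✓
L = 3 + 1 + 3 = 7 (odd)  ✗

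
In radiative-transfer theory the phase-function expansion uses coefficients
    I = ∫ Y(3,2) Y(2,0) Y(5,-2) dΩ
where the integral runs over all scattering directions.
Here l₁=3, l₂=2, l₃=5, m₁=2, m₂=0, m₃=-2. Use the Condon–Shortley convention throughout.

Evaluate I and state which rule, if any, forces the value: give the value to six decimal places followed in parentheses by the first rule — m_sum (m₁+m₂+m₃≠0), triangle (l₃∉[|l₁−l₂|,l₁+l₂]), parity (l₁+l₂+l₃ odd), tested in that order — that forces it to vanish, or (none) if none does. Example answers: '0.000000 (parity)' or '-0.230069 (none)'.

0.190188 (none)

m-sum 0 ✓  L=10 even ✓  1≤5≤5 ✓
Π(2lᵢ+1) = 7×5×11 = 385
triangle coeff Δ(3,2,5) = 1/2310
Σ_t [0,0]: t=0:+1/144 = 1/144
(3j)²=10/231 [(3 2 5; 0 0 0)], sign=-1
Σ_t [0,0]: t=0:+1/480 = 1/480
(3j)²=3/110 [(3 2 5; 2 0 -2)], sign=-1
⇒ 4πI² = 5/11
I = (+1)√(5/11/(4π)) = 0.19018827
No selection rule forces the value: the integral is nonzero (none).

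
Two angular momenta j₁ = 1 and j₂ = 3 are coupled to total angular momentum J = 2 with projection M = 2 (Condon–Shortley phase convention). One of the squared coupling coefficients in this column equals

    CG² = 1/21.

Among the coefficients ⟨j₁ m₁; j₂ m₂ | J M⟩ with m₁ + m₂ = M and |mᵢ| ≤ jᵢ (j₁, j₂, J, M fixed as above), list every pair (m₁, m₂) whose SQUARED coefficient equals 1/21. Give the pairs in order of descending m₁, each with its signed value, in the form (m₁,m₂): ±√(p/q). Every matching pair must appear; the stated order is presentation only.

Admissible pairs with m₁+m₂ = M = 2: (-1,3), (0,2), (1,1)
  (m₁,m₂)=(1,1): CG² = 1/21, CG = +√(1/21)   ← matches the target
  (m₁,m₂)=(0,2): CG² = 5/21, CG = −√(5/21)
  (m₁,m₂)=(-1,3): CG² = 5/7, CG = +√(5/7)
Pairs with CG² = 1/21: (1,1): +√(1/21)

(1,1): +√(1/21)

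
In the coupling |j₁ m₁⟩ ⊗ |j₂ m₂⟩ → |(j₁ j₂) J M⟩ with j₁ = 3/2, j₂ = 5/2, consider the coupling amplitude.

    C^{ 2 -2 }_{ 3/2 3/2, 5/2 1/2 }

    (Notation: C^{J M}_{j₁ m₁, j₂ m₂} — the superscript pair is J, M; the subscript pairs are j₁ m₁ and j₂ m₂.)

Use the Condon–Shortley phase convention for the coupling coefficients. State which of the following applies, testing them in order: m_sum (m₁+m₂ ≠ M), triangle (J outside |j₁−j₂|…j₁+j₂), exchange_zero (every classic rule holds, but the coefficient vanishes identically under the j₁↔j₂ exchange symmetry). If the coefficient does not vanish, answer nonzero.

m_sum

m-sum: m₁+m₂ = 3/2+1/2 = 2, M = -2  ✗ ⇒ coefficient is 0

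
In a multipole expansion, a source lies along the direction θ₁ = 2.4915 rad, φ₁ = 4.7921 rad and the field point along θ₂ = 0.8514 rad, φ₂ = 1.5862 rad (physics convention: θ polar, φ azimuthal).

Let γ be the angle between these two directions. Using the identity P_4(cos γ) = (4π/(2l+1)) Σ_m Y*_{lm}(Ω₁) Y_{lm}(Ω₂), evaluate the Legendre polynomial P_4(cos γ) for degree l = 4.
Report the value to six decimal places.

0.798536

Term-by-term m-sum for l=4 (normalisation 4π/9 = 1.396263):
  [-4]  conj(Y_{4,-4})(Ω₁) = +0.056397+0.018617i ; Y_{4,-4}(Ω₂) = +0.141404-0.008724i ; Δ = +0.008137+0.002141i
  [-3]  conj(Y_{4,-3})(Ω₁) = +0.052328-0.214638i ; Y_{4,-3}(Ω₂) = +0.016215+0.350649i ; Δ = +0.076111+0.014868i
  [-2]  conj(Y_{4,-2})(Ω₁) = -0.415694-0.066838i ; Y_{4,-2}(Ω₂) = -0.385814+0.011890i ; Δ = +0.161175+0.020845i
  [-1]  conj(Y_{4,-1})(Ω₁) = -0.026056+0.326190i ; Y_{4,-1}(Ω₂) = -0.000142-0.009221i ; Δ = +0.003011+0.000194i
  [+0]  conj(Y_{4,0})(Ω₁) = -0.206961-0.000000i ; Y_{4,0}(Ω₂) = -0.362576+0.000000i ; Δ = +0.075039+0.000000i
  [+1]  conj(Y_{4,1})(Ω₁) = +0.026056+0.326190i ; Y_{4,1}(Ω₂) = +0.000142-0.009221i ; Δ = +0.003011-0.000194i
  [+2]  conj(Y_{4,2})(Ω₁) = -0.415694+0.066838i ; Y_{4,2}(Ω₂) = -0.385814-0.011890i ; Δ = +0.161175-0.020845i
  [+3]  conj(Y_{4,3})(Ω₁) = -0.052328-0.214638i ; Y_{4,3}(Ω₂) = -0.016215+0.350649i ; Δ = +0.076111-0.014868i
  [+4]  conj(Y_{4,4})(Ω₁) = +0.056397-0.018617i ; Y_{4,4}(Ω₂) = +0.141404+0.008724i ; Δ = +0.008137-0.002141i
Σ over m = +0.571909-0.000000i; ×(4π/9) → +0.798536-0.000000i. Real part: 0.798536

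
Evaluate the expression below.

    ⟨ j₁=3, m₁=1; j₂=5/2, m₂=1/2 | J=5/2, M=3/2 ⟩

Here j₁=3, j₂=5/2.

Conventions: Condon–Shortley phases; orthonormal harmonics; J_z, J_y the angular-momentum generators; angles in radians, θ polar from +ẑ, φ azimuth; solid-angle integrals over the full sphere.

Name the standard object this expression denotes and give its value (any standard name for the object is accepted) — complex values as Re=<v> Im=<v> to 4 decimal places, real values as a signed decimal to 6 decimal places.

Clebsch–Gordan coefficient, −√(1/35) ≈ -0.169031

This is a Clebsch–Gordan (vector-coupling) coefficient.
triangle: 3!·3!·2!/9! = 72/362880
(j±m)!: 4!·2!·3!·2!·4!·1! = 13824
prefactor² = (2J+1)·Δ·N² = 576/35
  k=1: −1/(1!·2!·1!·2!·2!·0!) = -1/8
  k=2: +1/(2!·1!·0!·1!·3!·1!) = 1/12
Σ = -1/24  ⇒  CG² = 576/35·(-1/24)² = 1/35
CG = −√(1/35) = -0.169031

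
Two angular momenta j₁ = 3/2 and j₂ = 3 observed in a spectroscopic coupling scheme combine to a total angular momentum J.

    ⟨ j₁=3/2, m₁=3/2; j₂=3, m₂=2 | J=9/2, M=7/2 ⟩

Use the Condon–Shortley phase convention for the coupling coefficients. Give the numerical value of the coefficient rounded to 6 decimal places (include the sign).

j₁+j₂−J=0  J+j₁−j₂=3  J−j₁+j₂=6  j₁+j₂+J+1=10
(j₁±m₁, j₂±m₂, J±M) = (3,0,5,1,8,1)
P² = 345600
sum k=0..0:
  [0] +1/720 = 1/720
S = 1/720
C² = P²·S² = 2/3 ; C = +0.816497

+0.816497  (= +√(2/3))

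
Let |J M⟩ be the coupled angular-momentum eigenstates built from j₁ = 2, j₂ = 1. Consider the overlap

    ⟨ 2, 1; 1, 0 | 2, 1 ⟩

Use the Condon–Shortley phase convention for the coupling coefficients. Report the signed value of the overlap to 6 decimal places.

+0.408248  (= +√(1/6))

j₁+j₂−J=1  J+j₁−j₂=3  J−j₁+j₂=1  j₁+j₂+J+1=6
(j₁±m₁, j₂±m₂, J±M) = (3,1,1,1,3,1)
P² = 3/2
sum k=0..1:
  [0] +1/2 = 1/2
  [1] −1/6 = -1/6
S = 1/3
C² = P²·S² = 1/6 ; C = +0.408248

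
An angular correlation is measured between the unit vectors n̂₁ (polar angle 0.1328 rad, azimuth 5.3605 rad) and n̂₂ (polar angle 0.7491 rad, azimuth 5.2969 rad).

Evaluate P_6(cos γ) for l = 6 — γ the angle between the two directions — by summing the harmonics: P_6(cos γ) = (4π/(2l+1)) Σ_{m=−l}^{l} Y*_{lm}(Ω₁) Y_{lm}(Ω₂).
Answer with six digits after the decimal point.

Expand P_6 via completeness: Σ_{m} conj(Y_{6,m}) at Ω₁ times Y_{6,m} at Ω₂ —
  m=-6: (0.000002, 0.000002) × (0.044994, -0.017218) = (0.000000, 0.000000)  (running Σ = (0.000000, 0.000000))
  m=-5: (-0.000007, 0.000067) × (0.038996, -0.175175) = (0.000012, 0.000004)  (running Σ = (0.000012, 0.000004))
  m=-4: (-0.000917, 0.000561) × (-0.260914, -0.270562) = (0.000391, 0.000102)  (running Σ = (0.000403, 0.000106))
  m=-3: (-0.010895, -0.004270) × (-0.429418, 0.079356) = (0.005017, 0.000969)  (running Σ = (0.005420, 0.001075))
  m=-2: (-0.023485, -0.083371) × (-0.049459, 0.116405) = (0.010866, 0.001390)  (running Σ = (0.016287, 0.002464))
  m=-1: (0.240855, -0.318074) × (-0.181131, -0.273763) = (-0.130703, -0.008324)  (running Σ = (-0.114417, -0.005860))
  m=0: (0.837175, -0.000000) × (-0.232367, 0.000000) = (-0.194532, 0.000000)  (running Σ = (-0.308948, -0.005860))
  m=1: (-0.240855, -0.318074) × (0.181131, -0.273763) = (-0.130703, 0.008324)  (running Σ = (-0.439652, 0.002464))
  m=2: (-0.023485, 0.083371) × (-0.049459, -0.116405) = (0.010866, -0.001390)  (running Σ = (-0.428785, 0.001075))
  m=3: (0.010895, -0.004270) × (0.429418, 0.079356) = (0.005017, -0.000969)  (running Σ = (-0.423768, 0.000106))
  m=4: (-0.000917, -0.000561) × (-0.260914, 0.270562) = (0.000391, -0.000102)  (running Σ = (-0.423377, 0.000004))
  m=5: (0.000007, 0.000067) × (-0.038996, -0.175175) = (0.000012, -0.000004)  (running Σ = (-0.423365, 0.000000))
  m=6: (0.000002, -0.000002) × (0.044994, 0.017218) = (0.000000, -0.000000)  (running Σ = (-0.423365, -0.000000))
Total Σ_m = (-0.423365, -0.000000). Multiply by 0.966644: (-0.409243, -0.000000). P_6(cos γ) = -0.409243

-0.409243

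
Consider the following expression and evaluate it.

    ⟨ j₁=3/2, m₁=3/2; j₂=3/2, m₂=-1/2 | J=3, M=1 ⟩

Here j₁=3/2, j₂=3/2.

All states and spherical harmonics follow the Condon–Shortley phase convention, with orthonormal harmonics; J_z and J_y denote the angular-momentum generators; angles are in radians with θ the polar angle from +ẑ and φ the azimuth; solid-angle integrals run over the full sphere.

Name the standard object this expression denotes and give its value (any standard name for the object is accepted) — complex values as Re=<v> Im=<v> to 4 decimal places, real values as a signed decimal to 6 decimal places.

Clebsch–Gordan coefficient, +√(1/5) ≈ +0.447214

This is a Clebsch–Gordan (vector-coupling) coefficient.
triangle: 0!*3!*3!/7! = 36/5040
(j±m)!: 3!*0!*1!*2!*4!*2! = 576
prefactor² = (2J+1)*Δ*N² = 144/5
  k=0: +1/(0!*0!*0!*1!*3!*2!) = 1/12
Σ = 1/12  ⇒  CG² = 144/5*(1/12)² = 1/5
CG = +√(1/5) = +0.447214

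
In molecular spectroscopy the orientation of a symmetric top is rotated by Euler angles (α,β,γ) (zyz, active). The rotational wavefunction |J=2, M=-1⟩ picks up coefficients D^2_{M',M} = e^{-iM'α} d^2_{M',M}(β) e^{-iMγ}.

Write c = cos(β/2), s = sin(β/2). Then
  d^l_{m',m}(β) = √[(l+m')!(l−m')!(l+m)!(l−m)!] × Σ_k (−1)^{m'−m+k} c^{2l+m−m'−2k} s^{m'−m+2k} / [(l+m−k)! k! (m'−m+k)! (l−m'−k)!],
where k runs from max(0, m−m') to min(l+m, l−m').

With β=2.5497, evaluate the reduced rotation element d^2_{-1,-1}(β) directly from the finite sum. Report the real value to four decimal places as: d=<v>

d^2_{-1,-1}(β=2.5497) via the finite sum:
c=cos(2.549700/2)=0.291645, s=sin(2.549700/2)=0.956527; N=√[1·6·1·6]=6.000000
k: max(0,(-1)−(-1))=0 … min(2+(-1),2−(-1))=1
  k=0: (−1)^0·6.0000/(6)·0.2916^4·0.9565^0 = +0.007235
  k=1: (−1)^1·6.0000/(2)·0.2916^2·0.9565^2 = -0.233467
d^2_{-1,-1}(2.5497) = +0.007235 -0.233467 = -0.226232

d=-0.2262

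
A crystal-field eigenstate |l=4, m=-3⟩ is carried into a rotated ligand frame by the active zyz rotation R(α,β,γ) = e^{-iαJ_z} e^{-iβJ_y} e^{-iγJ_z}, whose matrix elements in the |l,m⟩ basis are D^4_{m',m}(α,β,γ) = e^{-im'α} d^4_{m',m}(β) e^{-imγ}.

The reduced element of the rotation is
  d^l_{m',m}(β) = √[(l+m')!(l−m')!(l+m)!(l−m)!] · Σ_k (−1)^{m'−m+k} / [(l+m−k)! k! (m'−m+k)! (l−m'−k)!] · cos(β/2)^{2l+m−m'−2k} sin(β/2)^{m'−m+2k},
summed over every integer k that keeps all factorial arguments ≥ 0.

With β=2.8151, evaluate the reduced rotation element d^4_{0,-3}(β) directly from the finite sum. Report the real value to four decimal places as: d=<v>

d^4_{0,-3}(β=2.8151) via the finite sum:
With c≡cos(β/2)=0.162522 and s≡sin(β/2)=0.986705, N=[24·24·1·5040]^{1/2}=1703.830978
k: max(0,(-3)−(0))=0 … min(4+(-3),4−(0))=1
  k=0: (−1)^3·1703.8310/(144)·0.1625^5·0.9867^3 = -0.001289
  k=1: (−1)^4·1703.8310/(144)·0.1625^3·0.9867^5 = +0.047505
d^4_{0,-3}(2.8151) = -0.001289 +0.047505 = +0.046216

d=0.0462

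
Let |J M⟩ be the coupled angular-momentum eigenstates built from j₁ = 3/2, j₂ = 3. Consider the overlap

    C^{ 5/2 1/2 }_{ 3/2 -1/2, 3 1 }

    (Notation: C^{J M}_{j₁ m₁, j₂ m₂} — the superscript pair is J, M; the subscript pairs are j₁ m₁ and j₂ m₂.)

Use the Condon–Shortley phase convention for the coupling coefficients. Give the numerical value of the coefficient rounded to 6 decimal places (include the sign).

triangle: 2!·1!·4!/8! = 48/40320
(j±m)!: 1!·2!·4!·2!·3!·2! = 1152
prefactor² = (2J+1)·Δ·N² = 288/35
  k=1: −1/(1!·1!·1!·3!·0!·1!) = -1/6
  k=2: +1/(2!·0!·0!·2!·1!·2!) = 1/8
Σ = -1/24  ⇒  CG² = 288/35·(-1/24)² = 1/70
CG = −√(1/70) = -0.119523

−√(1/70) = -0.119523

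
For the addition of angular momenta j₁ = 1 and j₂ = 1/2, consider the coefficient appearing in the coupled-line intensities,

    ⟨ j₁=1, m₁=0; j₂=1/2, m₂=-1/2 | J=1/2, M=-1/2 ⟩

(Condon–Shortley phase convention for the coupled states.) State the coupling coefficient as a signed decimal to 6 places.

+√(1/3) ≈ +0.577350

triangle: 1!×1!×0!/3! = 1/6
(j±m)!: 1!×1!×0!×1!×0!×1! = 1
prefactor² = (2J+1)×Δ×N² = 1/3
  k=0: +1/(0!×1!×1!×0!×0!×0!) = 1
Σ = 1  ⇒  CG² = 1/3×1² = 1/3
CG = +√(1/3) = +0.577350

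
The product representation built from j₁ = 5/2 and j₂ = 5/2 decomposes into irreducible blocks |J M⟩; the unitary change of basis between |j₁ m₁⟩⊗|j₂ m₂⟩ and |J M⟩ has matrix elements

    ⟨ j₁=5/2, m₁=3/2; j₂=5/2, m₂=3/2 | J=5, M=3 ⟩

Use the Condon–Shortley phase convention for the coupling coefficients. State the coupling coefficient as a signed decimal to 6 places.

triangle: 0!×5!×5!/11! = 14400/39916800
(j±m)!: 4!×1!×4!×1!×8!×2! = 46448640
prefactor² = (2J+1)×Δ×N² = 184320
  k=0: +1/(0!×0!×1!×4!×4!×1!) = 1/576
Σ = 1/576  ⇒  CG² = 184320×(1/576)² = 5/9
CG = +√(5/9) = +0.745356

+√(5/9) = +0.745356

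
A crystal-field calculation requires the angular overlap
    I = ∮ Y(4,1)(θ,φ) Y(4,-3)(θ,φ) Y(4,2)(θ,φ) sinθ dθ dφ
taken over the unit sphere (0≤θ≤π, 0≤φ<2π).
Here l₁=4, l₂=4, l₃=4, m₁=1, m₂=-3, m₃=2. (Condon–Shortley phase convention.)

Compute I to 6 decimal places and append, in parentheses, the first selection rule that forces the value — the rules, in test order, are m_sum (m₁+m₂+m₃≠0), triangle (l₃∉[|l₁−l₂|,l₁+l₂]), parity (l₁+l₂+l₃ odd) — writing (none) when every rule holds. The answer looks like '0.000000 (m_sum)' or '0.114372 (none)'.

Checks pass: Σm=0; 12 even; l₃=4∈[0,8].
(2·4+1)(2·4+1)(2·4+1) = 729
Δ: 4! 4! 4! / 13! → 1/450450
sum: t=0:+1/13824 t=1:−1/216 t=2:+1/64 t=3:−1/216 t=4:+1/13824 = 5/768
3j²(4 4 4; 0 0 0) = Δ·Π!·Σ² = 18/1001  (sign +1)
sum: t=0:+1/864 t=1:−1/576 = -1/1728
3j²(4 4 4; 1 -3 2) = Δ·Π!·Σ² = 5/1287  (sign -1)
combine: 4πI² = 729·18/1001·5/1287 = 7290/143143
take √, sign -1: I = -0.06366105
No selection rule forces the value: the integral is nonzero (none).

-0.063661 (none)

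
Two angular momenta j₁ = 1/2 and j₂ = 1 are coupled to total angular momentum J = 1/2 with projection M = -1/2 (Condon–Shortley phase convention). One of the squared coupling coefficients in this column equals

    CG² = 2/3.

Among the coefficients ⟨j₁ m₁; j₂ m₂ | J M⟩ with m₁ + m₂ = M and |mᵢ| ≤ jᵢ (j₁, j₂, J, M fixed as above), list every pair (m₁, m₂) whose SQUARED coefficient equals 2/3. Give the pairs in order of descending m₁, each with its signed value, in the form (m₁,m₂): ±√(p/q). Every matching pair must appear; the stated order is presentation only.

Admissible pairs with m₁+m₂ = M = -1/2: (-1/2,0), (1/2,-1)
  (m₁,m₂)=(1/2,-1): CG² = 2/3, CG = +√(2/3)   ← matches the target
  (m₁,m₂)=(-1/2,0): CG² = 1/3, CG = −√(1/3)
Pairs with CG² = 2/3: (1/2,-1): +√(2/3)

(1/2,-1): +√(2/3)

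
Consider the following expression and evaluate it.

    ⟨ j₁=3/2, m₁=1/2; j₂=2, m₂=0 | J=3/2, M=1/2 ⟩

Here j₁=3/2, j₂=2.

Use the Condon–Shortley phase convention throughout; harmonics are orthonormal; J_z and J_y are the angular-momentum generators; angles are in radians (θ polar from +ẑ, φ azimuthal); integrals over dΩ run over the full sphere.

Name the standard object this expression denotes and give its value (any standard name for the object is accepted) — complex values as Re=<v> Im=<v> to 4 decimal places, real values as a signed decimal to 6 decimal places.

This is a Clebsch–Gordan (vector-coupling) coefficient.
√[4·2!1!2!/6! · 2!1!2!2!2!1!] = √(16/45)
  +(−1)^0/∏(0,2,1,2,0,0)! = 1/4  (running 1/4)
  +(−1)^1/∏(1,1,0,1,1,1)! = -1  (running -3/4)
⟨..|..⟩ = √(16/45)·(-3/4) = -0.447214

Clebsch–Gordan coefficient, −√(1/5) ≈ -0.447214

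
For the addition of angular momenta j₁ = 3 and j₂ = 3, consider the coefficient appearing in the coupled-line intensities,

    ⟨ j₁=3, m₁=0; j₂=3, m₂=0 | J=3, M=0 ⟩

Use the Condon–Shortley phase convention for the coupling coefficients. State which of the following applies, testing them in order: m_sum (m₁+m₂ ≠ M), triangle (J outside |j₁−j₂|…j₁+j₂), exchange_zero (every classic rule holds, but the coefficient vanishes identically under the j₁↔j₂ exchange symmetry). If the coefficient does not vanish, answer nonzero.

m-sum: m₁+m₂ = 0+0 = 0, M = 0  ✓
triangle: |j₁−j₂| = 0 ≤ J = 3 ≤ j₁+j₂ = 6  ✓
exchange: j₁=j₂ and m₁=m₂, and (−1)^(j₁+j₂−J) = (−1)^3 = −1 forces ⟨j₁m₁;j₂m₂|JM⟩ = −⟨j₂m₂;j₁m₁|JM⟩ = −⟨j₁m₁;j₂m₂|JM⟩ ⇒ the coefficient vanishes identically
Racah sum check: Σ_k collapses to 0 ⇒ CG = 0

exchange_zero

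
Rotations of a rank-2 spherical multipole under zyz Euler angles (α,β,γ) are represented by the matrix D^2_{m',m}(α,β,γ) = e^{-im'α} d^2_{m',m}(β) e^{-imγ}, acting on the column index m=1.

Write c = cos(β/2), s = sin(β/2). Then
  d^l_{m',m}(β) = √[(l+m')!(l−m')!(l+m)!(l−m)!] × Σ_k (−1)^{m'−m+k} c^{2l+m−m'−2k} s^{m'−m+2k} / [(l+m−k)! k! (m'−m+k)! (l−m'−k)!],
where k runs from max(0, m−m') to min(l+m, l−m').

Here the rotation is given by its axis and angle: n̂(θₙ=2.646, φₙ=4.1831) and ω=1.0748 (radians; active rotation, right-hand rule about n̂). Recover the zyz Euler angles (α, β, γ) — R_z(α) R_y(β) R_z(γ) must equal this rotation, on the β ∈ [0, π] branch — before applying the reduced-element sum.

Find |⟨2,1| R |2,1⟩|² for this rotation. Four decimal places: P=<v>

P=0.5151

Axis–angle → zyz. n̂ = (sinθₙcosφₙ, sinθₙsinφₙ, cosθₙ) = (-0.240116, -0.410481, -0.879687), ω = 1.0748.
R = I cosω + sinω [n̂]ₓ + (1−cosω) n̂n̂ᵀ gives
  R = [+0.506125, +0.825337, -0.250314; -0.722024, +0.564215, +0.400428; +0.471719, -0.021934, +0.881476]
β = atan2(√(R₁₃²+R₂₃²), R₃₃) = 0.491817; α = atan2(R₂₃, R₁₃) mod 2π = 2.129479; γ = atan2(R₃₂, −R₃₁) mod 2π = 3.188057
D^2_{1,1}(2.1295,0.4918,3.1881) = e^{-i·1·2.1295}·d^2_{1,1}(0.4918)·e^{-i·1·3.1881}. Compute d first:
With c≡cos(β/2)=0.969917 and s≡sin(β/2)=0.243438, N=[6·1·6·1]^{1/2}=6.000000
k: max(0,(1)−(1))=0 … min(2+(1),2−(1))=1
  k=0: (−1)^0·6.0000/(6)·0.9699^4·0.2434^0 = +0.884988
  k=1: (−1)^1·6.0000/(2)·0.9699^2·0.2434^2 = -0.167250
d^2_{1,1}(0.4918) = +0.884988 -0.167250 = +0.717738
|D^2_{1,1}|² = |d^2_{1,1}(β)|² = (+0.717738)² = 0.515149 (the z-rotation phases have unit modulus)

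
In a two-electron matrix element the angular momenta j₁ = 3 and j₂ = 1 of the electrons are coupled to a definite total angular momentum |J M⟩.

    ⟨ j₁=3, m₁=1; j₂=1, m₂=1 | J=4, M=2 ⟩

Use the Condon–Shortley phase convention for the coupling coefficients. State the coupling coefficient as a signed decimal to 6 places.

triangle: 0!*6!*2!/9! = 1440/362880
(j±m)!: 4!*2!*2!*0!*6!*2! = 138240
prefactor² = (2J+1)*Δ*N² = 34560/7
  k=0: +1/(0!*0!*2!*2!*4!*0!) = 1/96
Σ = 1/96  ⇒  CG² = 34560/7*(1/96)² = 15/28
CG = +√(15/28) = +0.731925

+√(15/28) = +0.731925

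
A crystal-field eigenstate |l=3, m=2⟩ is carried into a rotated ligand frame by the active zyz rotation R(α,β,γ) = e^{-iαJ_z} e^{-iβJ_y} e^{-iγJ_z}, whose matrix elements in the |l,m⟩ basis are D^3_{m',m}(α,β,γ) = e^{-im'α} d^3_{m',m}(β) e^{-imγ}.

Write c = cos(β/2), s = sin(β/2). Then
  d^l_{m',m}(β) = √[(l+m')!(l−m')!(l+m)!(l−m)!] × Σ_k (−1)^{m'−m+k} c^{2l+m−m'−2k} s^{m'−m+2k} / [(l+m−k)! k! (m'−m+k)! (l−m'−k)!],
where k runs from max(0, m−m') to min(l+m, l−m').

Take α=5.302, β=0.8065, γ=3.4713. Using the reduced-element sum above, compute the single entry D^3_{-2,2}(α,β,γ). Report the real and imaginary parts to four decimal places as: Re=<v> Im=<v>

Split into d^3_{-2,2}(β=0.8065) × two z-phases.
Half-angle: c=0.919791, s=0.392410. N=√(1·120·120·1)=120.000000
k: max(0,(2)−(-2))=4 … min(3+(2),3−(-2))=5
  k=4: (−1)^0·120.0000/(24)·0.9198^2·0.3924^4 = +0.100301
  k=5: (−1)^1·120.0000/(120)·0.9198^0·0.3924^6 = -0.003651
d^3_{-2,2}(0.8065) = +0.100301 -0.003651 = +0.096650
Phases: e^{-i·(-2)·5.3020}=-0.381644-0.924309i, e^{-i·(2)·3.4713}=+0.790351-0.612654i ⇒ D=-0.083884-0.048007i

Re=-0.0839 Im=-0.0480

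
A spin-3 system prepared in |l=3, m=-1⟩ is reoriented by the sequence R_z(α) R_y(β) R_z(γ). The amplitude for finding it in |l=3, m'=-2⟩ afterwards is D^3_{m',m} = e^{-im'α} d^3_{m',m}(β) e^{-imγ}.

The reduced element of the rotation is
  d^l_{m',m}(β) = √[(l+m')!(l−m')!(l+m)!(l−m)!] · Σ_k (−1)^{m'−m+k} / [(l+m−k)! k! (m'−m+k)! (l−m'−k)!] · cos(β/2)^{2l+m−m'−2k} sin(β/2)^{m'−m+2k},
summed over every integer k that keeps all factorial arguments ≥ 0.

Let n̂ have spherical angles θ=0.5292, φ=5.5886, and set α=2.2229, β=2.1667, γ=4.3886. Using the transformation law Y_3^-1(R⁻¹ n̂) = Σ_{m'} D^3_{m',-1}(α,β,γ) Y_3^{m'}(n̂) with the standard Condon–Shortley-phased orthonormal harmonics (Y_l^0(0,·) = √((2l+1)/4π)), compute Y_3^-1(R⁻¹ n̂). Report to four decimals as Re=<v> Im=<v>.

Re=0.2365 Im=0.3653

Need the full column D^3_{m',-1} for m'=−3..3 at α=2.2229, β=2.1667, γ=4.3886.
cos(β/2)=0.468371, sin(β/2)=0.883532
d^3_{-3,-1}: single k=2 term ⇒ +0.145496;  D = +0.008975-0.145219i
d^3_{-2,-1}: k∈[1..2] ⇒ +0.062976 -0.448195 = -0.385219;  D = +0.320013-0.214442i
d^3_{-1,-1}: k∈[0..2] ⇒ +0.010557 -0.300535 +0.802085 = +0.512107;  D = +0.484754+0.165128i
d^3_{0,-1}: k∈[0..2] ⇒ -0.068986 +0.736460 -0.873558 = -0.206085;  D = +0.065568+0.195376i
d^3_{1,-1}: k∈[0..2] ⇒ +0.225401 -1.069446 +0.475700 = -0.368345;  D = +0.206431-0.305064i
d^3_{2,-1}: k∈[0..1] ⇒ -0.448195 +0.797446 = +0.349251;  D = +0.348679-0.019966i
d^3_{3,-1}: single k=0 term ⇒ +0.517744;  D = -0.337209-0.392872i
Y_3^{m'}(θ=0.5292,φ=5.5886) and Σ D·Y over m':
  (+0.0090-0.1452i)·(-0.0263+0.0468i)  (+0.3200-0.2144i)·(+0.0406+0.2211i)  (+0.4848+0.1651i)·(+0.3417+0.2846i)  (+0.0656+0.1954i)·(+0.2338+0.0000i)  (+0.2064-0.3051i)·(-0.3417+0.2846i)  (+0.3487-0.0200i)·(+0.0406-0.2211i)  (-0.3372-0.3929i)·(+0.0263+0.0468i)
Y_3^-1(R⁻¹ n̂) = +0.236468+0.365329i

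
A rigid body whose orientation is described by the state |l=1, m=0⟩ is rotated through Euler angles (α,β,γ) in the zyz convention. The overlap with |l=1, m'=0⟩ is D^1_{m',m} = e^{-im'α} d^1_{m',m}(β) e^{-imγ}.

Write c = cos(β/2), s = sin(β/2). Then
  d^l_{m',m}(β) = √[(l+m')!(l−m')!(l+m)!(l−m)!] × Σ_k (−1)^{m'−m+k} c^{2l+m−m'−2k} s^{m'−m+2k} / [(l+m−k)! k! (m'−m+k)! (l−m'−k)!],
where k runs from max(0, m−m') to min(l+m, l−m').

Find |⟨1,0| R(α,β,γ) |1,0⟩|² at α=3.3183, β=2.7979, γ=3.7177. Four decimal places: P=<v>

Split into d^1_{0,0}(β=2.7979) × two z-phases.
c=cos(2.797900/2)=0.171002, s=sin(2.797900/2)=0.985271; N=√[1·1·1·1]=1.000000
k: max(0,(0)−(0))=0 … min(1+(0),1−(0))=1
  k=0: (−1)^0·1.0000/(1)·0.1710^2·0.9853^0 = +0.029242
  k=1: (−1)^1·1.0000/(1)·0.1710^0·0.9853^2 = -0.970758
d^1_{0,0}(2.7979) = +0.029242 -0.970758 = -0.941517
|D^1_{0,0}|² = |d^1_{0,0}(β)|² = (-0.941517)² = 0.886454 (the z-rotation phases have unit modulus)

P=0.8865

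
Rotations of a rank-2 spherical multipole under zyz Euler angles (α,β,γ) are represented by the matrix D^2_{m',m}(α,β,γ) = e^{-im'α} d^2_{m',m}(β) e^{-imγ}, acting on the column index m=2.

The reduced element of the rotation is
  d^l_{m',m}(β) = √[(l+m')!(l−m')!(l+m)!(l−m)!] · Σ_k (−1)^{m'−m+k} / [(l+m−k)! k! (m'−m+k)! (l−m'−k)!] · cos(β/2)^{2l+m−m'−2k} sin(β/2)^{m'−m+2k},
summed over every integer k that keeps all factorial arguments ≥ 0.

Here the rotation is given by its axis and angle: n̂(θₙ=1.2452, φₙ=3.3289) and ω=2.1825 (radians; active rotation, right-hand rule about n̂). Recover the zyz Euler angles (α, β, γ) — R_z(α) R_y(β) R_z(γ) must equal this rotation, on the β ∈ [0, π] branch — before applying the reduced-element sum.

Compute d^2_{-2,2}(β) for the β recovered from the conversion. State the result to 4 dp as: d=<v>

d=0.4993

Axis–angle → zyz. n̂ = (sinθₙcosφₙ, sinθₙsinφₙ, cosθₙ) = (-0.930888, -0.176430, +0.319874), ω = 2.1825.
R = I cosω + sinω [n̂]ₓ + (1−cosω) n̂n̂ᵀ gives
  R = [+0.789919, -0.003319, -0.613202; +0.520424, -0.525260, +0.673247; -0.324325, -0.850935, -0.413186]
β = atan2(√(R₁₃²+R₂₃²), R₃₃) = 1.996746; α = atan2(R₂₃, R₁₃) mod 2π = 2.309553; γ = atan2(R₃₂, −R₃₁) mod 2π = 5.076531
d^2_{-2,2}(β=1.9967) via the finite sum:
With c≡cos(β/2)=0.541671 and s≡sin(β/2)=0.840591, N=[1·24·24·1]^{1/2}=24.000000
The bounds max(0,m−m')=4 and min(l+m,l−m')=4 give 1 term
  k=4: (−1)^0·24.0000/(24)·0.5417^0·0.8406^4 = +0.499273
d^2_{-2,2}(1.9967) = +0.499273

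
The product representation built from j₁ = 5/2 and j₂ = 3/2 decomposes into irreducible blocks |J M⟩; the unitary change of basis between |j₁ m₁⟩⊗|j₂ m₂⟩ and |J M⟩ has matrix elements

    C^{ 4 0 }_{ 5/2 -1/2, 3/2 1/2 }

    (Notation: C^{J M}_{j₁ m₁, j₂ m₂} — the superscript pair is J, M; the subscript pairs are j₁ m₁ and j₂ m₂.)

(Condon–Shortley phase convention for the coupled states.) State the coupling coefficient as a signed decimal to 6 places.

√[9·0!5!3!/9! · 2!3!2!1!4!4!] = √(1728/7)
  +(−1)^0/∏(0,0,3,2,2,1)! = 1/24  (running 1/24)
⟨..|..⟩ = √(1728/7)·(1/24) = +0.654654

+√(3/7) ≈ +0.654654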